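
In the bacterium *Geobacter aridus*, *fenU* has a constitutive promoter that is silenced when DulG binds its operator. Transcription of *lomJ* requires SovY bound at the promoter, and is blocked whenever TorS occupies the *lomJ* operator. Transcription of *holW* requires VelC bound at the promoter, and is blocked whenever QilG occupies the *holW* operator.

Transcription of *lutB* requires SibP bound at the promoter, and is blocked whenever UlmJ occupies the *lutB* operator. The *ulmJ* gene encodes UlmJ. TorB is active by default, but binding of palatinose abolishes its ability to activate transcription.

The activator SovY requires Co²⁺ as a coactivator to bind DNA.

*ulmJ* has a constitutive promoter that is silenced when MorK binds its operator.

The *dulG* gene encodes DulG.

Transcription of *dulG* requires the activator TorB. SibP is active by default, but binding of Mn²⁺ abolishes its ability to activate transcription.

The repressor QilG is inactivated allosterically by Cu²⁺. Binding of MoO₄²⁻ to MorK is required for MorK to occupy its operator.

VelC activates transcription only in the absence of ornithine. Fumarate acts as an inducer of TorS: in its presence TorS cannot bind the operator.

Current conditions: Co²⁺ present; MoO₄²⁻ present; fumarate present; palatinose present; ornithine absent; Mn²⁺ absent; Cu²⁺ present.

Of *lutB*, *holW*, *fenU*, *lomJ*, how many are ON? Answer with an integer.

4

Mn²⁺ is absent, so SibP is active.
MoO₄²⁻ is present, so MorK is active.
With repressor MorK bound, *ulmJ* is not transcribed.
So UlmJ is not produced.
No repressor is bound and SibP is active, so *lutB* is transcribed.
→ *lutB* is ON.
Ornithine is absent, so VelC is active.
Cu²⁺ is present, so QilG is inactive.
No repressor is bound and VelC is active, so *holW* is transcribed.
→ *holW* is ON.
Palatinose is present, so TorB is inactive.
Required activator TorB is absent, so *dulG* is not transcribed.
So DulG is not produced.
With no repressor bound, *fenU* is transcribed.
→ *fenU* is ON.
Co²⁺ is present, so SovY is active.
Fumarate is present, so TorS is inactive.
No repressor is bound and SovY is active, so *lomJ* is transcribed.
→ *lomJ* is ON.
4 of the 4 genes are transcribed.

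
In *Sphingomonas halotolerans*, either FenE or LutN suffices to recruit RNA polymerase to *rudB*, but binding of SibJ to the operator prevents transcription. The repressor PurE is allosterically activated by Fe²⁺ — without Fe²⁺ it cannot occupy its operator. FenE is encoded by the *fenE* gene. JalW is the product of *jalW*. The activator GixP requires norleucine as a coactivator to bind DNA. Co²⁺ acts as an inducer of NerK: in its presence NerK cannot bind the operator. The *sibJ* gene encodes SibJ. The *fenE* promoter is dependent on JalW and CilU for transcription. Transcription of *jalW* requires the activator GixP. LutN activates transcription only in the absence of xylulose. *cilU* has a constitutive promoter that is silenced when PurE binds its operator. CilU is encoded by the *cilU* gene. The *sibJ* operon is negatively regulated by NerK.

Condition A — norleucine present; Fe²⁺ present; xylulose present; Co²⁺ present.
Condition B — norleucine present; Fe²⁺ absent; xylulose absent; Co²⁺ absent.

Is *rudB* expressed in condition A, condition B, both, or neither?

Condition A:
Norleucine is present, so GixP is active.
No repressor is bound and GixP is active, so *jalW* is transcribed.
So JalW is produced and active.
Fe²⁺ is present, so PurE is active.
With repressor PurE bound, *cilU* is not transcribed.
So CilU is not produced.
Required activator CilU is absent, so *fenE* is not transcribed.
So FenE is not produced.
Xylulose is present, so LutN is inactive.
Co²⁺ is present, so NerK is inactive.
With no repressor bound, *sibJ* is transcribed.
So SibJ is produced and active.
With repressor SibJ bound, *rudB* is not transcribed.
→ *rudB* is OFF in A.
Condition B:
Norleucine is present, so GixP is active.
No repressor is bound and GixP is active, so *jalW* is transcribed.
So JalW is produced and active.
Fe²⁺ is absent, so PurE is inactive.
With no repressor bound, *cilU* is transcribed.
So CilU is produced and active.
No repressor is bound and JalW and CilU are active, so *fenE* is transcribed.
So FenE is produced and active.
Xylulose is absent, so LutN is active.
Co²⁺ is absent, so NerK is active.
With repressor NerK bound, *sibJ* is not transcribed.
So SibJ is not produced.
Activator FenE is present, so *rudB* is transcribed.
→ *rudB* is ON in B.

B only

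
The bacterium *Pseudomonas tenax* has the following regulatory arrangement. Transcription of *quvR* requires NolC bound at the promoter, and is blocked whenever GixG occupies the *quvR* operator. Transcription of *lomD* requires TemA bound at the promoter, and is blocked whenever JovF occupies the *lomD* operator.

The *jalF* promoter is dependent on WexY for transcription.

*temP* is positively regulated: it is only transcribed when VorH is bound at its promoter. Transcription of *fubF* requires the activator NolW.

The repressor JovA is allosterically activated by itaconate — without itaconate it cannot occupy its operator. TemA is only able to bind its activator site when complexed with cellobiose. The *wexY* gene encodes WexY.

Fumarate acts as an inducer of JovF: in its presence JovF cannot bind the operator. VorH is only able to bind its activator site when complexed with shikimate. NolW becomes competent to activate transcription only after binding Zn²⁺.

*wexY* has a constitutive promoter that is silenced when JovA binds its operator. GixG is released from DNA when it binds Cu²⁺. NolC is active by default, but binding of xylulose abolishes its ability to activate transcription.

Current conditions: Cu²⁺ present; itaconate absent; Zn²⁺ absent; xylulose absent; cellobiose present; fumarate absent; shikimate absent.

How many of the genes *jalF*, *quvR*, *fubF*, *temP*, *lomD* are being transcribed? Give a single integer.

Itaconate is absent, so JovA is inactive.
With no repressor bound, *wexY* is transcribed.
So WexY is produced and active.
No repressor is bound and WexY is active, so *jalF* is transcribed.
→ *jalF* is ON.
Xylulose is absent, so NolC is active.
Cu²⁺ is present, so GixG is inactive.
No repressor is bound and NolC is active, so *quvR* is transcribed.
→ *quvR* is ON.
Zn²⁺ is absent, so NolW is inactive.
Required activator NolW is absent, so *fubF* is not transcribed.
→ *fubF* is OFF.
Shikimate is absent, so VorH is inactive.
Required activator VorH is absent, so *temP* is not transcribed.
→ *temP* is OFF.
Fumarate is absent, so JovF is active.
Cellobiose is present, so TemA is active.
With repressor JovF bound, *lomD* is not transcribed.
→ *lomD* is OFF.
2 of the 5 genes are transcribed.

2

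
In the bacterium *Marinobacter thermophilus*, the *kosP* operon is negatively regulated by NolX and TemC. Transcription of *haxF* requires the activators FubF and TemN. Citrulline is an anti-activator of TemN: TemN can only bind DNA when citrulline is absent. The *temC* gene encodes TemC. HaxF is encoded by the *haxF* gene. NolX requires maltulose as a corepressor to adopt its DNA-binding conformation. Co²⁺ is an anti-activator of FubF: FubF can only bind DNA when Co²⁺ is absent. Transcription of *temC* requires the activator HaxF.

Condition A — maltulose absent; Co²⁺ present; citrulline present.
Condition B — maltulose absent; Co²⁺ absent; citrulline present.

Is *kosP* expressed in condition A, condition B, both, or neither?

both

Condition A:
Maltulose is absent, so NolX is inactive.
Co²⁺ is present, so FubF is inactive.
Citrulline is present, so TemN is inactive.
Required activator FubF is absent, so *haxF* is not transcribed.
So HaxF is not produced.
Required activator HaxF is absent, so *temC* is not transcribed.
So TemC is not produced.
With no repressor bound, *kosP* is transcribed.
→ *kosP* is ON in A.
Condition B:
Maltulose is absent, so NolX is inactive.
Co²⁺ is absent, so FubF is active.
Citrulline is present, so TemN is inactive.
Required activator TemN is absent, so *haxF* is not transcribed.
So HaxF is not produced.
Required activator HaxF is absent, so *temC* is not transcribed.
So TemC is not produced.
With no repressor bound, *kosP* is transcribed.
→ *kosP* is ON in B.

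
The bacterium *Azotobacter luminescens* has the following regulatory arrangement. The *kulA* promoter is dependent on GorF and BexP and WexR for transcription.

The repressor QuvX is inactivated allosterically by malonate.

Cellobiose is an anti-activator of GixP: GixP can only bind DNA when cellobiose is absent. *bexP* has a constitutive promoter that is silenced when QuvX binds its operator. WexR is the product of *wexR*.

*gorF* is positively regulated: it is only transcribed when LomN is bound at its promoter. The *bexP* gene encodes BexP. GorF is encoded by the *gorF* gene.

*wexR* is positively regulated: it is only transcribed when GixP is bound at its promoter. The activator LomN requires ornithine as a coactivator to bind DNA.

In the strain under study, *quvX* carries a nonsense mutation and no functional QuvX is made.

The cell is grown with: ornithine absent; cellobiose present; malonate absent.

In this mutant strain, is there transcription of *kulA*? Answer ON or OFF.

OFF

Ornithine is absent, so LomN is inactive.
Required activator LomN is absent, so *gorF* is not transcribed.
So GorF is not produced.
QuvX is non-functional in this strain, so it has no effect.
With no repressor bound, *bexP* is transcribed.
So BexP is produced and active.
Cellobiose is present, so GixP is inactive.
Required activator GixP is absent, so *wexR* is not transcribed.
So WexR is not produced.
Required activator GorF is absent, so *kulA* is not transcribed.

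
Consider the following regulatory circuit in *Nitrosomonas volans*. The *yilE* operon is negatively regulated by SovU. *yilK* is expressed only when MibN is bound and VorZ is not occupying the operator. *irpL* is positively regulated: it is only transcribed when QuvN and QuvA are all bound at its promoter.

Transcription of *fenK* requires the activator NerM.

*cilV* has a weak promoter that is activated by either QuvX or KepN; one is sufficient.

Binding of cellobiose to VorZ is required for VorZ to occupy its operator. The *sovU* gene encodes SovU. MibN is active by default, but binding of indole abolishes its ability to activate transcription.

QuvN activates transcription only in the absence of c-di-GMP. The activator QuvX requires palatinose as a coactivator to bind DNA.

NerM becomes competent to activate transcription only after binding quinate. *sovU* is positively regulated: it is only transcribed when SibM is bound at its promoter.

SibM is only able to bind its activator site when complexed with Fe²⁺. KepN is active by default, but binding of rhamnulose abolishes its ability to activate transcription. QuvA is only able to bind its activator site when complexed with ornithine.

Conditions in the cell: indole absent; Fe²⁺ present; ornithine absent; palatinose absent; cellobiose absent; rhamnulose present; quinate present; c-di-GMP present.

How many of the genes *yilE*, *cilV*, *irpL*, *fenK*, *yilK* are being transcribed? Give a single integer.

Fe²⁺ is present, so SibM is active.
No repressor is bound and SibM is active, so *sovU* is transcribed.
So SovU is produced and active.
With repressor SovU bound, *yilE* is not transcribed.
→ *yilE* is OFF.
Palatinose is absent, so QuvX is inactive.
Rhamnulose is present, so KepN is inactive.
No activator is available at the *cilV* promoter, so *cilV* is not transcribed.
→ *cilV* is OFF.
c-di-GMP is present, so QuvN is inactive.
Ornithine is absent, so QuvA is inactive.
Required activator QuvN is absent, so *irpL* is not transcribed.
→ *irpL* is OFF.
Quinate is present, so NerM is active.
No repressor is bound and NerM is active, so *fenK* is transcribed.
→ *fenK* is ON.
Cellobiose is absent, so VorZ is inactive.
Indole is absent, so MibN is active.
No repressor is bound and MibN is active, so *yilK* is transcribed.
→ *yilK* is ON.
2 of the 5 genes are transcribed.

2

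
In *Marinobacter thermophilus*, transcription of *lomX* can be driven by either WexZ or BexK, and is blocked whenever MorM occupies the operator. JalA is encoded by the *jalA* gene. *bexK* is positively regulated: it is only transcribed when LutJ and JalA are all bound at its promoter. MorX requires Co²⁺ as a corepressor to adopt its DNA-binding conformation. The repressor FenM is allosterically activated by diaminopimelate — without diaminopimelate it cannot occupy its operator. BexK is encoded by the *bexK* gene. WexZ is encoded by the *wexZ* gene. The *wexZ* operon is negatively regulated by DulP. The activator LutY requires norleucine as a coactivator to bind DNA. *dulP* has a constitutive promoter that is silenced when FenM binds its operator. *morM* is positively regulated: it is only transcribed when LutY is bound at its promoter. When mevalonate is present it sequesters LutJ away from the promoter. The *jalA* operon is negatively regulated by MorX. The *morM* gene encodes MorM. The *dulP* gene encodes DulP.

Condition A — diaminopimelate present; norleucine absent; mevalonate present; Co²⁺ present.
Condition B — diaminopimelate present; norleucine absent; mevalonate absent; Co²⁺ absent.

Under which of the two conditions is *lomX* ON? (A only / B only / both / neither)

Condition A:
Diaminopimelate is present, so FenM is active.
With repressor FenM bound, *dulP* is not transcribed.
So DulP is not produced.
With no repressor bound, *wexZ* is transcribed.
So WexZ is produced and active.
Norleucine is absent, so LutY is inactive.
Required activator LutY is absent, so *morM* is not transcribed.
So MorM is not produced.
Mevalonate is present, so LutJ is inactive.
Co²⁺ is present, so MorX is active.
With repressor MorX bound, *jalA* is not transcribed.
So JalA is not produced.
Required activator LutJ is absent, so *bexK* is not transcribed.
So BexK is not produced.
Activator WexZ is present, so *lomX* is transcribed.
→ *lomX* is ON in A.
Condition B:
Diaminopimelate is present, so FenM is active.
With repressor FenM bound, *dulP* is not transcribed.
So DulP is not produced.
With no repressor bound, *wexZ* is transcribed.
So WexZ is produced and active.
Norleucine is absent, so LutY is inactive.
Required activator LutY is absent, so *morM* is not transcribed.
So MorM is not produced.
Mevalonate is absent, so LutJ is active.
Co²⁺ is absent, so MorX is inactive.
With no repressor bound, *jalA* is transcribed.
So JalA is produced and active.
No repressor is bound and LutJ and JalA are active, so *bexK* is transcribed.
So BexK is produced and active.
Activator WexZ is present, so *lomX* is transcribed.
→ *lomX* is ON in B.

both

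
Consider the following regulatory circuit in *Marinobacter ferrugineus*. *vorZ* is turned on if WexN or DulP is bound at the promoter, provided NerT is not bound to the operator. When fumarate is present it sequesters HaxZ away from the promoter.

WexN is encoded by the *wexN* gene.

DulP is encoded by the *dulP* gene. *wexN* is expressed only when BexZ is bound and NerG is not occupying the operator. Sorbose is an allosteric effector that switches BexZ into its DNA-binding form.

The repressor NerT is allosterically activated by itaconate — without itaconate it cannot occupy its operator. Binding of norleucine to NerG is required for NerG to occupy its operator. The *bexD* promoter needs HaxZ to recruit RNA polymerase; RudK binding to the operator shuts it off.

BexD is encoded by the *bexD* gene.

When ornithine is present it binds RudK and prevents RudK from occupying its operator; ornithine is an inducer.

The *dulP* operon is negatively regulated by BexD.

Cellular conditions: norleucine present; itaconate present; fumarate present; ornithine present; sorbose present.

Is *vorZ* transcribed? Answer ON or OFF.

OFF

Itaconate is present, so NerT is active.
Norleucine is present, so NerG is active.
Sorbose is present, so BexZ is active.
With repressor NerG bound, *wexN* is not transcribed.
So WexN is not produced.
Ornithine is present, so RudK is inactive.
Fumarate is present, so HaxZ is inactive.
Required activator HaxZ is absent, so *bexD* is not transcribed.
So BexD is not produced.
With no repressor bound, *dulP* is transcribed.
So DulP is produced and active.
With repressor NerT bound, *vorZ* is not transcribed.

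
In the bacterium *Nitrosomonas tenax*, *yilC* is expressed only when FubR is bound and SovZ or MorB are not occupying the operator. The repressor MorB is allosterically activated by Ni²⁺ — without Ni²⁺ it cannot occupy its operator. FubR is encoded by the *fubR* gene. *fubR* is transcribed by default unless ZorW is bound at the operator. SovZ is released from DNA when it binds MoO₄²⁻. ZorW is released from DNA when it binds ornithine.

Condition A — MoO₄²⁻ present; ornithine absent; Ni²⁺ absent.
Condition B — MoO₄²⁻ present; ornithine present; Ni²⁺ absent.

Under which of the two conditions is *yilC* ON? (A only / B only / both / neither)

B only

Condition A:
MoO₄²⁻ is present, so SovZ is inactive.
Ornithine is absent, so ZorW is active.
With repressor ZorW bound, *fubR* is not transcribed.
So FubR is not produced.
Ni²⁺ is absent, so MorB is inactive.
Required activator FubR is absent, so *yilC* is not transcribed.
→ *yilC* is OFF in A.
Condition B:
MoO₄²⁻ is present, so SovZ is inactive.
Ornithine is present, so ZorW is inactive.
With no repressor bound, *fubR* is transcribed.
So FubR is produced and active.
Ni²⁺ is absent, so MorB is inactive.
No repressor is bound and FubR is active, so *yilC* is transcribed.
→ *yilC* is ON in B.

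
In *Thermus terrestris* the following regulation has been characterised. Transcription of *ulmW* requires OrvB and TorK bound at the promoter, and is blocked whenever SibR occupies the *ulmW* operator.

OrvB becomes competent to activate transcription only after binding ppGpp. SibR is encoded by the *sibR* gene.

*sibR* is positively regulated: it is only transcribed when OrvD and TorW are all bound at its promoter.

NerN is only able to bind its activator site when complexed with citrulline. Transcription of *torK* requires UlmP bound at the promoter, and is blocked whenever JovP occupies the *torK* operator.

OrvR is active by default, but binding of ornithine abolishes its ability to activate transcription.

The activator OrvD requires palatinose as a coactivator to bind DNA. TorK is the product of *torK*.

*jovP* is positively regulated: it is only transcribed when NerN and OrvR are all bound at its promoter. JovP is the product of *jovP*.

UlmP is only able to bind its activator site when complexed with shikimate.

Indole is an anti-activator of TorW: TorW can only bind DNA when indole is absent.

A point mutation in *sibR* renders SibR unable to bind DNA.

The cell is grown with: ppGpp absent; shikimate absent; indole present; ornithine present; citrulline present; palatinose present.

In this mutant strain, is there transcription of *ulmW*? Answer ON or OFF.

ppGpp is absent, so OrvB is inactive.
SibR is non-functional in this strain, so it has no effect.
Citrulline is present, so NerN is active.
Ornithine is present, so OrvR is inactive.
Required activator OrvR is absent, so *jovP* is not transcribed.
So JovP is not produced.
Shikimate is absent, so UlmP is inactive.
Required activator UlmP is absent, so *torK* is not transcribed.
So TorK is not produced.
Required activator OrvB is absent, so *ulmW* is not transcribed.

OFF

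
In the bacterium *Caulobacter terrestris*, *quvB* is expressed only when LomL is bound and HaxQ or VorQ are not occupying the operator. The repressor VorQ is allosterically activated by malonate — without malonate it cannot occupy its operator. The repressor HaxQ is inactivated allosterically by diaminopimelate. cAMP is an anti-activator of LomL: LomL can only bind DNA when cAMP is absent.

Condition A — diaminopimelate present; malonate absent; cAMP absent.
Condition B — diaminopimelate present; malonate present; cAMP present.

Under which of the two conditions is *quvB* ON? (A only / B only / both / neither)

A only

Condition A:
Diaminopimelate is present, so HaxQ is inactive.
Malonate is absent, so VorQ is inactive.
cAMP is absent, so LomL is active.
No repressor is bound and LomL is active, so *quvB* is transcribed.
→ *quvB* is ON in A.
Condition B:
Diaminopimelate is present, so HaxQ is inactive.
Malonate is present, so VorQ is active.
cAMP is present, so LomL is inactive.
With repressor VorQ bound, *quvB* is not transcribed.
→ *quvB* is OFF in B.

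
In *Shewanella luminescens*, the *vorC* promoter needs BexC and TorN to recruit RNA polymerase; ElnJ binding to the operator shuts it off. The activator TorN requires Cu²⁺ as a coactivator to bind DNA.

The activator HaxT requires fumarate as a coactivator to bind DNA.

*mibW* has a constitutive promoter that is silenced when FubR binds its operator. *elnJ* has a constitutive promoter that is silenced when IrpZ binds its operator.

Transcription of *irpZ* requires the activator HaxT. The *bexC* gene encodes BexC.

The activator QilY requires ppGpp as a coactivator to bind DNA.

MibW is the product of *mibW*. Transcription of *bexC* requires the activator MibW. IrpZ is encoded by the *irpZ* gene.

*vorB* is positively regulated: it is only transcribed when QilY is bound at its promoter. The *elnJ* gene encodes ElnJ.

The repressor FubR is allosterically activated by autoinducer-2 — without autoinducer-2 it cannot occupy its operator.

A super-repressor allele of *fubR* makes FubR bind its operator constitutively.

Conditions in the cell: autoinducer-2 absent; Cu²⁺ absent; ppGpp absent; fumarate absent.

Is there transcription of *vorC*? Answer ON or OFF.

OFF

Fumarate is absent, so HaxT is inactive.
Required activator HaxT is absent, so *irpZ* is not transcribed.
So IrpZ is not produced.
With no repressor bound, *elnJ* is transcribed.
So ElnJ is produced and active.
FubR is constitutively active in this strain.
With repressor FubR bound, *mibW* is not transcribed.
So MibW is not produced.
Required activator MibW is absent, so *bexC* is not transcribed.
So BexC is not produced.
Cu²⁺ is absent, so TorN is inactive.
With repressor ElnJ bound, *vorC* is not transcribed.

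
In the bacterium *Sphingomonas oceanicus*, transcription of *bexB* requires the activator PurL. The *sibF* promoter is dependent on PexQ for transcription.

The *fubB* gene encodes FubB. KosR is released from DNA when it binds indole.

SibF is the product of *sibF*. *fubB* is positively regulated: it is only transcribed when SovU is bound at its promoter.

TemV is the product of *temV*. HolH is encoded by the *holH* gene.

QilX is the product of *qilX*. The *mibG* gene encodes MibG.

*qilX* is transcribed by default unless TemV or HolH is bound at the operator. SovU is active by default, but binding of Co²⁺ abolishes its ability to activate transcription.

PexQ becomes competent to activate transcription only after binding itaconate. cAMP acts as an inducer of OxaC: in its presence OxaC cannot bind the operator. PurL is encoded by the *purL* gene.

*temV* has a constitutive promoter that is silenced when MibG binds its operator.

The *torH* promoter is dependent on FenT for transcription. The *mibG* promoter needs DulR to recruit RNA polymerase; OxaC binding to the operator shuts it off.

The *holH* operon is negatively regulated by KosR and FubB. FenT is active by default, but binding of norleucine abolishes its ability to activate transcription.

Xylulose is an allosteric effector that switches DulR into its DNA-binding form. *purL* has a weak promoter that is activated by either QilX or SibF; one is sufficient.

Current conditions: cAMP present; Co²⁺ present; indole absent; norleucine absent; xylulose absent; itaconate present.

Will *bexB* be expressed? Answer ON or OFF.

ON

cAMP is present, so OxaC is inactive.
Xylulose is absent, so DulR is inactive.
Required activator DulR is absent, so *mibG* is not transcribed.
So MibG is not produced.
With no repressor bound, *temV* is transcribed.
So TemV is produced and active.
Indole is absent, so KosR is active.
Co²⁺ is present, so SovU is inactive.
Required activator SovU is absent, so *fubB* is not transcribed.
So FubB is not produced.
With repressor KosR bound, *holH* is not transcribed.
So HolH is not produced.
With repressor TemV bound, *qilX* is not transcribed.
So QilX is not produced.
Itaconate is present, so PexQ is active.
No repressor is bound and PexQ is active, so *sibF* is transcribed.
So SibF is produced and active.
Activator SibF is present, so *purL* is transcribed.
So PurL is produced and active.
No repressor is bound and PurL is active, so *bexB* is transcribed.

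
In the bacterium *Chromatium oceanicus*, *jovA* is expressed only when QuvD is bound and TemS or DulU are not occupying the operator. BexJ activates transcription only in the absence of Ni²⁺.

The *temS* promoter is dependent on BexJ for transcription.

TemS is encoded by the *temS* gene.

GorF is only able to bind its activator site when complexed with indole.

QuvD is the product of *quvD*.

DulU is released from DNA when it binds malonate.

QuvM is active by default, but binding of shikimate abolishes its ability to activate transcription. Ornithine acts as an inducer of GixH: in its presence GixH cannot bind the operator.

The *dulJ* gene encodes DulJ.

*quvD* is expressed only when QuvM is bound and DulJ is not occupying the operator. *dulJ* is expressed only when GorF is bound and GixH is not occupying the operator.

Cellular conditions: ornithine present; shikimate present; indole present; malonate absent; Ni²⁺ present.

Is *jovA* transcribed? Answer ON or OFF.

Ni²⁺ is present, so BexJ is inactive.
Required activator BexJ is absent, so *temS* is not transcribed.
So TemS is not produced.
Malonate is absent, so DulU is active.
Indole is present, so GorF is active.
Ornithine is present, so GixH is inactive.
No repressor is bound and GorF is active, so *dulJ* is transcribed.
So DulJ is produced and active.
Shikimate is present, so QuvM is inactive.
With repressor DulJ bound, *quvD* is not transcribed.
So QuvD is not produced.
With repressor DulU bound, *jovA* is not transcribed.

OFF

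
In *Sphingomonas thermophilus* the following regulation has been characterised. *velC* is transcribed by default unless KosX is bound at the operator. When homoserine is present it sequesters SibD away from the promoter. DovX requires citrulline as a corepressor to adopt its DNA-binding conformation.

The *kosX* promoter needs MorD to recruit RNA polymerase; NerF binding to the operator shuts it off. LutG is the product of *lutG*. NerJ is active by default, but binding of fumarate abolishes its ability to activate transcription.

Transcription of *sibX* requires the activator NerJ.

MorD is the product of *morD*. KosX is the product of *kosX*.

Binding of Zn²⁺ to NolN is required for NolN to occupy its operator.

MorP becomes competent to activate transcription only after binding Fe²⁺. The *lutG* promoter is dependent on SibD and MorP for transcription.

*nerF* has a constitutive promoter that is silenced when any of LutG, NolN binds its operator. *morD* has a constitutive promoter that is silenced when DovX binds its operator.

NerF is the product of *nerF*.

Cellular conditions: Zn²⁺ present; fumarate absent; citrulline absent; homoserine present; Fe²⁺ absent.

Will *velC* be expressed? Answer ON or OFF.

OFF

Homoserine is present, so SibD is inactive.
Fe²⁺ is absent, so MorP is inactive.
Required activator SibD is absent, so *lutG* is not transcribed.
So LutG is not produced.
Zn²⁺ is present, so NolN is active.
With repressor NolN bound, *nerF* is not transcribed.
So NerF is not produced.
Citrulline is absent, so DovX is inactive.
With no repressor bound, *morD* is transcribed.
So MorD is produced and active.
No repressor is bound and MorD is active, so *kosX* is transcribed.
So KosX is produced and active.
With repressor KosX bound, *velC* is not transcribed.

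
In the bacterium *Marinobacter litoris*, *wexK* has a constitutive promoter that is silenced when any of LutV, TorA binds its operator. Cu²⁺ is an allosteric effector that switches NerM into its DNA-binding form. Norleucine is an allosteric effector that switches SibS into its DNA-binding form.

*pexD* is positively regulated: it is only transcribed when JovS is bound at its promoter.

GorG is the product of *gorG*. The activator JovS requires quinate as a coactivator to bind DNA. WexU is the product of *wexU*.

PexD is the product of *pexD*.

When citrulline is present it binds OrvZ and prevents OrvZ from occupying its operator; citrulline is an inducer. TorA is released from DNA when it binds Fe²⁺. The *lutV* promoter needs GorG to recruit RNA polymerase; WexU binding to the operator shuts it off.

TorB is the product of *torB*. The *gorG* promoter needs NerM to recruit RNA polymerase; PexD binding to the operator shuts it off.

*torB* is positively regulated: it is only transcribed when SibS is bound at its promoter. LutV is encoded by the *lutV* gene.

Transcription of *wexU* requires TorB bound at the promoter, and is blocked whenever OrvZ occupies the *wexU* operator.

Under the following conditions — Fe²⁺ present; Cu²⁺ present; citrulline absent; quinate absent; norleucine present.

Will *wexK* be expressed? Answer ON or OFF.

OFF

Citrulline is absent, so OrvZ is active.
Norleucine is present, so SibS is active.
No repressor is bound and SibS is active, so *torB* is transcribed.
So TorB is produced and active.
With repressor OrvZ bound, *wexU* is not transcribed.
So WexU is not produced.
Cu²⁺ is present, so NerM is active.
Quinate is absent, so JovS is inactive.
Required activator JovS is absent, so *pexD* is not transcribed.
So PexD is not produced.
No repressor is bound and NerM is active, so *gorG* is transcribed.
So GorG is produced and active.
No repressor is bound and GorG is active, so *lutV* is transcribed.
So LutV is produced and active.
Fe²⁺ is present, so TorA is inactive.
With repressor LutV bound, *wexK* is not transcribed.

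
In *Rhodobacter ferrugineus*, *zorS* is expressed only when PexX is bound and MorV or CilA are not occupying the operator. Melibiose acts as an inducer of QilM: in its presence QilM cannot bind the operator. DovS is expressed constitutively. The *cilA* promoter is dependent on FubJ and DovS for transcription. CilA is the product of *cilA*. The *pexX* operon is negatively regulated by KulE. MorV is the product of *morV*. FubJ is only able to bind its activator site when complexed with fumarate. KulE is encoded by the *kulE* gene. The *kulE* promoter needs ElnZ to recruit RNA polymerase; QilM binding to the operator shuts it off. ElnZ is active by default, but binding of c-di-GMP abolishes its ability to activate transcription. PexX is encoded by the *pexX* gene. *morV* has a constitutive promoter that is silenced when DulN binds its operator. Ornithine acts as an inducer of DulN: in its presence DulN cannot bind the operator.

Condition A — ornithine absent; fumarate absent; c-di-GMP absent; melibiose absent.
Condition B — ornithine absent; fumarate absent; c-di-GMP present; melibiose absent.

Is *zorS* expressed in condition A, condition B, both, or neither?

both

Condition A:
Ornithine is absent, so DulN is active.
With repressor DulN bound, *morV* is not transcribed.
So MorV is not produced.
Fumarate is absent, so FubJ is inactive.
DovS is produced constitutively and is active.
Required activator FubJ is absent, so *cilA* is not transcribed.
So CilA is not produced.
c-di-GMP is absent, so ElnZ is active.
Melibiose is absent, so QilM is active.
With repressor QilM bound, *kulE* is not transcribed.
So KulE is not produced.
With no repressor bound, *pexX* is transcribed.
So PexX is produced and active.
No repressor is bound and PexX is active, so *zorS* is transcribed.
→ *zorS* is ON in A.
Condition B:
Ornithine is absent, so DulN is active.
With repressor DulN bound, *morV* is not transcribed.
So MorV is not produced.
Fumarate is absent, so FubJ is inactive.
DovS is produced constitutively and is active.
Required activator FubJ is absent, so *cilA* is not transcribed.
So CilA is not produced.
c-di-GMP is present, so ElnZ is inactive.
Melibiose is absent, so QilM is active.
With repressor QilM bound, *kulE* is not transcribed.
So KulE is not produced.
With no repressor bound, *pexX* is transcribed.
So PexX is produced and active.
No repressor is bound and PexX is active, so *zorS* is transcribed.
→ *zorS* is ON in B.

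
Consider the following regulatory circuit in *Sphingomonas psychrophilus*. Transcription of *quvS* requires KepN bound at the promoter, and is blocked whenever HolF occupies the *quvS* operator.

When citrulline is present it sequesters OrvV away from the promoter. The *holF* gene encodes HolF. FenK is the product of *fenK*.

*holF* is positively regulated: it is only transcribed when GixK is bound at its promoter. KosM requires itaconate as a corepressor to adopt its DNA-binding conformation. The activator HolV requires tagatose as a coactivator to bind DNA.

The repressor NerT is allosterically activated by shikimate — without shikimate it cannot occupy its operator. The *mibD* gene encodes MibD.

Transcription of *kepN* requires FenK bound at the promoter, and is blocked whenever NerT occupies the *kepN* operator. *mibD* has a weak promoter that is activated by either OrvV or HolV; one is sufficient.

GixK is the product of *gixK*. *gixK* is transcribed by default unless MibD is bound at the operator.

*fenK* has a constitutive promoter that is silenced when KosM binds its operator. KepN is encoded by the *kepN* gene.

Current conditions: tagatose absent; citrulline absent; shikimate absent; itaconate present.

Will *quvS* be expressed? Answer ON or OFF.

Itaconate is present, so KosM is active.
With repressor KosM bound, *fenK* is not transcribed.
So FenK is not produced.
Shikimate is absent, so NerT is inactive.
Required activator FenK is absent, so *kepN* is not transcribed.
So KepN is not produced.
Citrulline is absent, so OrvV is active.
Tagatose is absent, so HolV is inactive.
Activator OrvV is present, so *mibD* is transcribed.
So MibD is produced and active.
With repressor MibD bound, *gixK* is not transcribed.
So GixK is not produced.
Required activator GixK is absent, so *holF* is not transcribed.
So HolF is not produced.
Required activator KepN is absent, so *quvS* is not transcribed.

OFF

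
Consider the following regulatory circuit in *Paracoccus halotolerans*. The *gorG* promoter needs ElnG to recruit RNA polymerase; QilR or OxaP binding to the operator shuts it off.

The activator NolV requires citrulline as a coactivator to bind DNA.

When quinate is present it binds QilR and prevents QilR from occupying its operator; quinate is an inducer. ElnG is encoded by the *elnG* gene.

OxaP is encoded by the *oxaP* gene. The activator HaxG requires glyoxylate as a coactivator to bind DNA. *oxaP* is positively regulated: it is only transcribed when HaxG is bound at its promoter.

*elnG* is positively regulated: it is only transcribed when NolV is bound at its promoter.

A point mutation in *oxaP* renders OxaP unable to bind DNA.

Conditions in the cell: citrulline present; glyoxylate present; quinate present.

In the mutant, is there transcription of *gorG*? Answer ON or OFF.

ON

Quinate is present, so QilR is inactive.
Citrulline is present, so NolV is active.
No repressor is bound and NolV is active, so *elnG* is transcribed.
So ElnG is produced and active.
OxaP is non-functional in this strain, so it has no effect.
No repressor is bound and ElnG is active, so *gorG* is transcribed.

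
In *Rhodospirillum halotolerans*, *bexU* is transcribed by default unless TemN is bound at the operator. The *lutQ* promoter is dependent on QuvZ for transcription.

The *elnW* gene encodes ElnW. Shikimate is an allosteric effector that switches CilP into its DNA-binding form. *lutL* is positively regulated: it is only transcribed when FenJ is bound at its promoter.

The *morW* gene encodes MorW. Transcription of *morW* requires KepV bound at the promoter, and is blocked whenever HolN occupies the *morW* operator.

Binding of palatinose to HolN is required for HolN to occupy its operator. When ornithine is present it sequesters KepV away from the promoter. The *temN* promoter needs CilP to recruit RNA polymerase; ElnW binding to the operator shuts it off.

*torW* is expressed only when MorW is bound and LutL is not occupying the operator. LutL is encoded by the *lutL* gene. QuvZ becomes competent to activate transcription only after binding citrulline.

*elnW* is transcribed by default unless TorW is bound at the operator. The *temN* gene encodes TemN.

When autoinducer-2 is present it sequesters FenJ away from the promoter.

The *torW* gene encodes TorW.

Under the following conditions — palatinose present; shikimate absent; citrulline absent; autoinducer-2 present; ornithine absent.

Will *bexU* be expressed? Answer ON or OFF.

ON

Autoinducer-2 is present, so FenJ is inactive.
Required activator FenJ is absent, so *lutL* is not transcribed.
So LutL is not produced.
Palatinose is present, so HolN is active.
Ornithine is absent, so KepV is active.
With repressor HolN bound, *morW* is not transcribed.
So MorW is not produced.
Required activator MorW is absent, so *torW* is not transcribed.
So TorW is not produced.
With no repressor bound, *elnW* is transcribed.
So ElnW is produced and active.
Shikimate is absent, so CilP is inactive.
With repressor ElnW bound, *temN* is not transcribed.
So TemN is not produced.
With no repressor bound, *bexU* is transcribed.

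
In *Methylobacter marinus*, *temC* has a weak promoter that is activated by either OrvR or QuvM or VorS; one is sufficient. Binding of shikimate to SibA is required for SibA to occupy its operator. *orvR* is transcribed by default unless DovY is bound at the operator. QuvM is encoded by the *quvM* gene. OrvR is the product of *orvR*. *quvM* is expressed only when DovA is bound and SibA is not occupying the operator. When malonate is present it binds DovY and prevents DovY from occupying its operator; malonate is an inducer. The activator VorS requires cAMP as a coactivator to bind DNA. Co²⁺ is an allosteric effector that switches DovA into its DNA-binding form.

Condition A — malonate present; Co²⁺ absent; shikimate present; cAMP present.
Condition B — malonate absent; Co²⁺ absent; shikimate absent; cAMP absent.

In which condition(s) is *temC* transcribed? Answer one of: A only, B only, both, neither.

A only

Condition A:
Malonate is present, so DovY is inactive.
With no repressor bound, *orvR* is transcribed.
So OrvR is produced and active.
Co²⁺ is absent, so DovA is inactive.
Shikimate is present, so SibA is active.
With repressor SibA bound, *quvM* is not transcribed.
So QuvM is not produced.
cAMP is present, so VorS is active.
Activator OrvR is present, so *temC* is transcribed.
→ *temC* is ON in A.
Condition B:
Malonate is absent, so DovY is active.
With repressor DovY bound, *orvR* is not transcribed.
So OrvR is not produced.
Co²⁺ is absent, so DovA is inactive.
Shikimate is absent, so SibA is inactive.
Required activator DovA is absent, so *quvM* is not transcribed.
So QuvM is not produced.
cAMP is absent, so VorS is inactive.
No activator is available at the *temC* promoter, so *temC* is not transcribed.
→ *temC* is OFF in B.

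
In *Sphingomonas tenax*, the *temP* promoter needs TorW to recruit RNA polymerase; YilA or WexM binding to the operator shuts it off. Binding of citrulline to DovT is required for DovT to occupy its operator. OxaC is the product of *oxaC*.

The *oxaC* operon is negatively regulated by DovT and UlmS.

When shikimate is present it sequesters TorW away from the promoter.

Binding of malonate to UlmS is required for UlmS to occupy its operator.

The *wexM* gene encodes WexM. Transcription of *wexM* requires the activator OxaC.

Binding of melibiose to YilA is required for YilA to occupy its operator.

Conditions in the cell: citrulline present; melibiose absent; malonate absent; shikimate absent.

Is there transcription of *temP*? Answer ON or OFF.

Shikimate is absent, so TorW is active.
Melibiose is absent, so YilA is inactive.
Citrulline is present, so DovT is active.
Malonate is absent, so UlmS is inactive.
With repressor DovT bound, *oxaC* is not transcribed.
So OxaC is not produced.
Required activator OxaC is absent, so *wexM* is not transcribed.
So WexM is not produced.
No repressor is bound and TorW is active, so *temP* is transcribed.

ON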